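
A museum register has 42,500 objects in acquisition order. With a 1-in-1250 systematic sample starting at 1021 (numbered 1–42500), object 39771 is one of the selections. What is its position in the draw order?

32

k = 1250
position = (39771 − 1021)/1250 + 1 = 38750/1250 + 1 = 31 + 1 = 32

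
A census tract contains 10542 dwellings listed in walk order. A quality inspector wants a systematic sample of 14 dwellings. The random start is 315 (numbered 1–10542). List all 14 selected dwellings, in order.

k = N/n = 10542/14 = 753
dwelling 1: 315
dwelling 2: 315 + 753 = 1068
dwelling 3: 1068 + 753 = 1821
dwelling 4: 1821 + 753 = 2574
dwelling 5: 2574 + 753 = 3327
dwelling 6: 3327 + 753 = 4080
dwelling 7: 4080 + 753 = 4833
dwelling 8: 4833 + 753 = 5586
dwelling 9: 5586 + 753 = 6339
dwelling 10: 6339 + 753 = 7092
dwelling 11: 7092 + 753 = 7845
dwelling 12: 7845 + 753 = 8598
dwelling 13: 8598 + 753 = 9351
dwelling 14: 9351 + 753 = 10104

315, 1068, 1821, 2574, 3327, 4080, 4833, 5586, 6339, 7092, 7845, 8598, 9351, 10104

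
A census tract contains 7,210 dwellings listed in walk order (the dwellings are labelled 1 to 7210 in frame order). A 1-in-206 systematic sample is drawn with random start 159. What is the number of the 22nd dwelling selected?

4485

k = 206
22nd selection = r + (22−1)·k = 159 + 21×206 = 159 + 4326 = 4485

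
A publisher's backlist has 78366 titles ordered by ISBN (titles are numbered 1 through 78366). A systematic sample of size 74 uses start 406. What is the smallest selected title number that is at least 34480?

k = 78366/74 = 1059
Steps past start: ⌈(34480 − 406)/1059⌉ = ⌈34074/1059⌉ = 33
Selected title: 406 + 33×1059 = 35353

35353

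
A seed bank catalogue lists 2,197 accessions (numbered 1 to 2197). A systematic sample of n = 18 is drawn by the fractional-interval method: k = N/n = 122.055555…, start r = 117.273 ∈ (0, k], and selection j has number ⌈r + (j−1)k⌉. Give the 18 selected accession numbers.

j=1: r + 0k = 117.273 → ⌈·⌉ = 118
j=2: r + 1k = 239.328555… → ⌈·⌉ = 240
j=3: r + 2k = 361.384111… → ⌈·⌉ = 362
j=4: r + 3k = 483.439666… → ⌈·⌉ = 484
j=5: r + 4k = 605.495222… → ⌈·⌉ = 606
j=6: r + 5k = 727.550777… → ⌈·⌉ = 728
j=7: r + 6k = 849.606333… → ⌈·⌉ = 850
j=8: r + 7k = 971.661888… → ⌈·⌉ = 972
j=9: r + 8k = 1093.717444… → ⌈·⌉ = 1094
j=10: r + 9k = 1215.773 → ⌈·⌉ = 1216
j=11: r + 10k = 1337.828555… → ⌈·⌉ = 1338
j=12: r + 11k = 1459.884111… → ⌈·⌉ = 1460
j=13: r + 12k = 1581.939666… → ⌈·⌉ = 1582
j=14: r + 13k = 1703.995222… → ⌈·⌉ = 1704
j=15: r + 14k = 1826.050777… → ⌈·⌉ = 1827
j=16: r + 15k = 1948.106333… → ⌈·⌉ = 1949
j=17: r + 16k = 2070.161888… → ⌈·⌉ = 2071
j=18: r + 17k = 2192.217444… → ⌈·⌉ = 2193

118, 240, 362, 484, 606, 728, 850, 972, 1094, 1216, 1338, 1460, 1582, 1704, 1827, 1949, 2071, 2193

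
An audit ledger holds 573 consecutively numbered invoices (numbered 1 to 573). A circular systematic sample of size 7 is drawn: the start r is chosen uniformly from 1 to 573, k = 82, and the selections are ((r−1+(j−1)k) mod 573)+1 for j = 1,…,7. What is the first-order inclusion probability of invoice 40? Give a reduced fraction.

7/573

For each position j, as r ranges over 1…573 the j-th selection hits every invoice exactly once, so invoice 40 is selected for exactly 7 of the 573 starts.
Inclusion probability = 7/573.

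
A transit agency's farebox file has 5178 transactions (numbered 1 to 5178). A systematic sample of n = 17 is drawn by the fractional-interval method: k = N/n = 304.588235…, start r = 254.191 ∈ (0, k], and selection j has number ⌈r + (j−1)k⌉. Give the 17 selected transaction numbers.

j=1: r + 0k = 254.191 → ⌈·⌉ = 255
j=2: r + 1k = 558.779235… → ⌈·⌉ = 559
j=3: r + 2k = 863.367470… → ⌈·⌉ = 864
j=4: r + 3k = 1167.955705… → ⌈·⌉ = 1168
j=5: r + 4k = 1472.543941… → ⌈·⌉ = 1473
j=6: r + 5k = 1777.132176… → ⌈·⌉ = 1778
j=7: r + 6k = 2081.720411… → ⌈·⌉ = 2082
j=8: r + 7k = 2386.308647… → ⌈·⌉ = 2387
j=9: r + 8k = 2690.896882… → ⌈·⌉ = 2691
j=10: r + 9k = 2995.485117… → ⌈·⌉ = 2996
j=11: r + 10k = 3300.073352… → ⌈·⌉ = 3301
j=12: r + 11k = 3604.661588… → ⌈·⌉ = 3605
j=13: r + 12k = 3909.249823… → ⌈·⌉ = 3910
j=14: r + 13k = 4213.838058… → ⌈·⌉ = 4214
j=15: r + 14k = 4518.426294… → ⌈·⌉ = 4519
j=16: r + 15k = 4823.014529… → ⌈·⌉ = 4824
j=17: r + 16k = 5127.602764… → ⌈·⌉ = 5128

255, 559, 864, 1168, 1473, 1778, 2082, 2387, 2691, 2996, 3301, 3605, 3910, 4214, 4519, 4824, 5128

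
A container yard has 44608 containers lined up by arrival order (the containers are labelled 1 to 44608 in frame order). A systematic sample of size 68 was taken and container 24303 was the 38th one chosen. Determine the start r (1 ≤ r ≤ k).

k = 44608/68 = 656
r = 24303 − (38−1)×656 = 24303 − 24272 = 31

31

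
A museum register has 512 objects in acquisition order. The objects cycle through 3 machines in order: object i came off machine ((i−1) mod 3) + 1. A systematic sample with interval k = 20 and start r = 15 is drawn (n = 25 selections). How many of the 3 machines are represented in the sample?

3

Consecutive selections differ by k = 20, so their machine numbers differ by 20 mod 3 = 2.
gcd(20, 3) = 1, so the sample visits 3/1 = 3 distinct residues mod 3.
Start 15 is machine 3; the machines hit are 1, 2, 3.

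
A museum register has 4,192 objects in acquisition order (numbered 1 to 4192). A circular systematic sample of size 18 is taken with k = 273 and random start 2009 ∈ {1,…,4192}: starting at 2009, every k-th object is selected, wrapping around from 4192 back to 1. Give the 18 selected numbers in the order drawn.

2009, 2282, 2555, 2828, 3101, 3374, 3647, 3920, 1, 274, 547, 820, 1093, 1366, 1639, 1912, 2185, 2458

Selection 1: 2009
Selection 2: 2009 + 273 = 2282
Selection 3: 2282 + 273 = 2555
Selection 4: 2555 + 273 = 2828
Selection 5: 2828 + 273 = 3101
Selection 6: 3101 + 273 = 3374
Selection 7: 3374 + 273 = 3647
Selection 8: 3647 + 273 = 3920
Selection 9: 3920 + 273 = 4193 → 4193 − 4192 = 1
Selection 10: 1 + 273 = 274
Selection 11: 274 + 273 = 547
Selection 12: 547 + 273 = 820
Selection 13: 820 + 273 = 1093
Selection 14: 1093 + 273 = 1366
Selection 15: 1366 + 273 = 1639
Selection 16: 1639 + 273 = 1912
Selection 17: 1912 + 273 = 2185
Selection 18: 2185 + 273 = 2458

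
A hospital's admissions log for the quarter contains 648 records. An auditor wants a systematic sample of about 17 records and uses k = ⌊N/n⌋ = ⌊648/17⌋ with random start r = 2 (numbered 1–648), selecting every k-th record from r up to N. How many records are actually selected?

18

k = ⌊648/17⌋ = 38
Achieved size = ⌊(648 − 2)/38⌋ + 1 = ⌊646/38⌋ + 1 = 17 + 1 = 18
(last selection: 2 + 17×38 = 648 ≤ 648; next would be 686 > 648)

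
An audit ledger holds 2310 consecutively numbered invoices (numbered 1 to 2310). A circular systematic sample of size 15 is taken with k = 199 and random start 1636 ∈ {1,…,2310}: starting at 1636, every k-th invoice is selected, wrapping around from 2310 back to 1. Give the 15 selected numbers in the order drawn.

Selection 1: 1636
Selection 2: 1636 + 199 = 1835
Selection 3: 1835 + 199 = 2034
Selection 4: 2034 + 199 = 2233
Selection 5: 2233 + 199 = 2432 → 2432 − 2310 = 122
Selection 6: 122 + 199 = 321
Selection 7: 321 + 199 = 520
Selection 8: 520 + 199 = 719
Selection 9: 719 + 199 = 918
Selection 10: 918 + 199 = 1117
Selection 11: 1117 + 199 = 1316
Selection 12: 1316 + 199 = 1515
Selection 13: 1515 + 199 = 1714
Selection 14: 1714 + 199 = 1913
Selection 15: 1913 + 199 = 2112

1636, 1835, 2034, 2233, 122, 321, 520, 719, 918, 1117, 1316, 1515, 1714, 1913, 2112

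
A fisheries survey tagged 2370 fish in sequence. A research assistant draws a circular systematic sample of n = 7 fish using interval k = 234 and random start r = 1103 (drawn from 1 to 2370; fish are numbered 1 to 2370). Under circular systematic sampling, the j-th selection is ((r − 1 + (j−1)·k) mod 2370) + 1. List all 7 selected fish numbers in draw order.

Selection 1: 1103
Selection 2: 1103 + 234 = 1337
Selection 3: 1337 + 234 = 1571
Selection 4: 1571 + 234 = 1805
Selection 5: 1805 + 234 = 2039
Selection 6: 2039 + 234 = 2273
Selection 7: 2273 + 234 = 2507 → 2507 − 2370 = 137

1103, 1337, 1571, 1805, 2039, 2273, 137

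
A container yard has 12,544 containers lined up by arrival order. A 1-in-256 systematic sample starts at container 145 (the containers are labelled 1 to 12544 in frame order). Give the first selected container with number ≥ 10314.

k = 256
Steps past start: ⌈(10314 − 145)/256⌉ = ⌈10169/256⌉ = 40
Selected container: 145 + 40×256 = 10385

10385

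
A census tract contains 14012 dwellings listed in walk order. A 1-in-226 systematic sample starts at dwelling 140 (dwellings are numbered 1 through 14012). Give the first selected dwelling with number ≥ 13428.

k = 226
Steps past start: ⌈(13428 − 140)/226⌉ = ⌈13288/226⌉ = 59
Selected dwelling: 140 + 59×226 = 13474

13474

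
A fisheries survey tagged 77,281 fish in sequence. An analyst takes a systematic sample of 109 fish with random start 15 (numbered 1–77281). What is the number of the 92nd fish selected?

k = 77281/109 = 709
92nd selection = r + (92−1)·k = 15 + 91×709 = 15 + 64519 = 64534

64534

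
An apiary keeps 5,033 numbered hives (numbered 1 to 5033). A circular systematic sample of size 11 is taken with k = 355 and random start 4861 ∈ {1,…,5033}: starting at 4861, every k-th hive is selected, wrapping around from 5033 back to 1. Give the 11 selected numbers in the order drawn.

4861, 183, 538, 893, 1248, 1603, 1958, 2313, 2668, 3023, 3378

Selection 1: 4861
Selection 2: 4861 + 355 = 5216 → 5216 − 5033 = 183
Selection 3: 183 + 355 = 538
Selection 4: 538 + 355 = 893
Selection 5: 893 + 355 = 1248
Selection 6: 1248 + 355 = 1603
Selection 7: 1603 + 355 = 1958
Selection 8: 1958 + 355 = 2313
Selection 9: 2313 + 355 = 2668
Selection 10: 2668 + 355 = 3023
Selection 11: 3023 + 355 = 3378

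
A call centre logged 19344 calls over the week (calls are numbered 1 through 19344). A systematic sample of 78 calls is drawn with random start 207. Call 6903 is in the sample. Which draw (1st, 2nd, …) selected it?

28

k = 19344/78 = 248
position = (6903 − 207)/248 + 1 = 6696/248 + 1 = 27 + 1 = 28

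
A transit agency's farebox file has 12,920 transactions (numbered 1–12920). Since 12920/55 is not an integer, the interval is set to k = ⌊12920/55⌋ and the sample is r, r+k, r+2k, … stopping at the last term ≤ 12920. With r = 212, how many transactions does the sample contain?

k = ⌊12920/55⌋ = 234
Achieved size = ⌊(12920 − 212)/234⌋ + 1 = ⌊12708/234⌋ + 1 = 54 + 1 = 55
(last selection: 212 + 54×234 = 12848 ≤ 12920; next would be 13082 > 12920)

55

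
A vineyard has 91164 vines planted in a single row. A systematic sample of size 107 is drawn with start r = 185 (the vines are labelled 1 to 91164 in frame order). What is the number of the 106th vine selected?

89645

k = 91164/107 = 852
106th selection = r + (106−1)·k = 185 + 105×852 = 185 + 89460 = 89645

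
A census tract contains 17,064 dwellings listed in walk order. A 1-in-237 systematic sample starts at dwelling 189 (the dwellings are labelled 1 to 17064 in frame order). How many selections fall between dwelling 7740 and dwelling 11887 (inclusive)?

k = 237
First selection ≥ 7740: 189 + ⌈(7740−189)/237⌉·237 = 189 + 32×237 = 7773
Last selection ≤ 11887: 189 + ⌊(11887−189)/237⌋·237 = 189 + 49×237 = 11802
Count = 49 − 32 + 1 = 18

18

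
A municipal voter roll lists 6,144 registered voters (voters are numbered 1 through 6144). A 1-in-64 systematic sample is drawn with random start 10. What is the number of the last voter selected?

6090

k = 64
96th selection = r + (96−1)·k = 10 + 95×64 = 10 + 6080 = 6090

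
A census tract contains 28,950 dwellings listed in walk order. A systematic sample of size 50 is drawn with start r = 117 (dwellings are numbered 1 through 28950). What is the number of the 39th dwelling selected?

k = 28950/50 = 579
39th selection = r + (39−1)·k = 117 + 38×579 = 117 + 22002 = 22119

22119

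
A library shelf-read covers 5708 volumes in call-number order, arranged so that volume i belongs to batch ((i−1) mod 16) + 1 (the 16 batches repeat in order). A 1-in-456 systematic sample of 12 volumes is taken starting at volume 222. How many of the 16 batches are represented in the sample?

Consecutive selections differ by k = 456, so their batch numbers differ by 456 mod 16 = 8.
gcd(456, 16) = 8, so the sample visits 16/8 = 2 distinct residues mod 16.
Start 222 is batch 14; the batches hit are 6, 14.

2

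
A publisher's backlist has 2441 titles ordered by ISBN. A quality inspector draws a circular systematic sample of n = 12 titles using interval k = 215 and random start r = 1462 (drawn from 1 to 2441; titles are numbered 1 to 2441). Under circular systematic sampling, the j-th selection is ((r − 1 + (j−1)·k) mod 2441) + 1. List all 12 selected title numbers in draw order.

1462, 1677, 1892, 2107, 2322, 96, 311, 526, 741, 956, 1171, 1386

Selection 1: 1462
Selection 2: 1462 + 215 = 1677
Selection 3: 1677 + 215 = 1892
Selection 4: 1892 + 215 = 2107
Selection 5: 2107 + 215 = 2322
Selection 6: 2322 + 215 = 2537 → 2537 − 2441 = 96
Selection 7: 96 + 215 = 311
Selection 8: 311 + 215 = 526
Selection 9: 526 + 215 = 741
Selection 10: 741 + 215 = 956
Selection 11: 956 + 215 = 1171
Selection 12: 1171 + 215 = 1386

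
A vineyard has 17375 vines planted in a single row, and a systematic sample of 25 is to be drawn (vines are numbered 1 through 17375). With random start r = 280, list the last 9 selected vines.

11400, 12095, 12790, 13485, 14180, 14875, 15570, 16265, 16960

k = N/n = 17375/25 = 695
17th selection = 280 + 16×695 = 11400
18th: 11400 + 695 = 12095
19th: 12095 + 695 = 12790
20th: 12790 + 695 = 13485
21st: 13485 + 695 = 14180
22nd: 14180 + 695 = 14875
23rd: 14875 + 695 = 15570
24th: 15570 + 695 = 16265
25th: 16265 + 695 = 16960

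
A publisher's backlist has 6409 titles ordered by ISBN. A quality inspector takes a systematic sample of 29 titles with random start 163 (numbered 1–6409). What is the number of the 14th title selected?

k = 6409/29 = 221
14th selection = r + (14−1)·k = 163 + 13×221 = 163 + 2873 = 3036

3036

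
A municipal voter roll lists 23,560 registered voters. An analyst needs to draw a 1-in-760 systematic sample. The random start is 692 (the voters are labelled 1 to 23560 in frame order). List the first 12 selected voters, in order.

692, 1452, 2212, 2972, 3732, 4492, 5252, 6012, 6772, 7532, 8292, 9052

voter 1: 692
voter 2: 692 + 760 = 1452
voter 3: 1452 + 760 = 2212
voter 4: 2212 + 760 = 2972
voter 5: 2972 + 760 = 3732
voter 6: 3732 + 760 = 4492
voter 7: 4492 + 760 = 5252
voter 8: 5252 + 760 = 6012
voter 9: 6012 + 760 = 6772
voter 10: 6772 + 760 = 7532
voter 11: 7532 + 760 = 8292
voter 12: 8292 + 760 = 9052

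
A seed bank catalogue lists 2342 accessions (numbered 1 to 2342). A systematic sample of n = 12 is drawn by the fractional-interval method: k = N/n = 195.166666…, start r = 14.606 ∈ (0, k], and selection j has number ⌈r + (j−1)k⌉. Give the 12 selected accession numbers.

j=1: r + 0k = 14.606 → ⌈·⌉ = 15
j=2: r + 1k = 209.772666… → ⌈·⌉ = 210
j=3: r + 2k = 404.939333… → ⌈·⌉ = 405
j=4: r + 3k = 600.106 → ⌈·⌉ = 601
j=5: r + 4k = 795.272666… → ⌈·⌉ = 796
j=6: r + 5k = 990.439333… → ⌈·⌉ = 991
j=7: r + 6k = 1185.606 → ⌈·⌉ = 1186
j=8: r + 7k = 1380.772666… → ⌈·⌉ = 1381
j=9: r + 8k = 1575.939333… → ⌈·⌉ = 1576
j=10: r + 9k = 1771.106 → ⌈·⌉ = 1772
j=11: r + 10k = 1966.272666… → ⌈·⌉ = 1967
j=12: r + 11k = 2161.439333… → ⌈·⌉ = 2162

15, 210, 405, 601, 796, 991, 1186, 1381, 1576, 1772, 1967, 2162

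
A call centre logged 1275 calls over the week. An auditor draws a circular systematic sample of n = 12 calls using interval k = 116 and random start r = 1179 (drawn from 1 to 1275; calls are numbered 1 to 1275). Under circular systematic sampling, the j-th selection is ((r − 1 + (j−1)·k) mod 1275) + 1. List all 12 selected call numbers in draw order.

1179, 20, 136, 252, 368, 484, 600, 716, 832, 948, 1064, 1180

Selection 1: 1179
Selection 2: 1179 + 116 = 1295 → 1295 − 1275 = 20
Selection 3: 20 + 116 = 136
Selection 4: 136 + 116 = 252
Selection 5: 252 + 116 = 368
Selection 6: 368 + 116 = 484
Selection 7: 484 + 116 = 600
Selection 8: 600 + 116 = 716
Selection 9: 716 + 116 = 832
Selection 10: 832 + 116 = 948
Selection 11: 948 + 116 = 1064
Selection 12: 1064 + 116 = 1180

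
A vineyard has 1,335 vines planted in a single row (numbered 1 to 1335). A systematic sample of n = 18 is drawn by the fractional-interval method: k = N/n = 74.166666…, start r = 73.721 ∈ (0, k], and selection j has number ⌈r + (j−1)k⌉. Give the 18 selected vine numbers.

74, 148, 223, 297, 371, 445, 519, 593, 668, 742, 816, 890, 964, 1038, 1113, 1187, 1261, 1335

j=1: r + 0k = 73.721 → ⌈·⌉ = 74
j=2: r + 1k = 147.887666… → ⌈·⌉ = 148
j=3: r + 2k = 222.054333… → ⌈·⌉ = 223
j=4: r + 3k = 296.221 → ⌈·⌉ = 297
j=5: r + 4k = 370.387666… → ⌈·⌉ = 371
j=6: r + 5k = 444.554333… → ⌈·⌉ = 445
j=7: r + 6k = 518.721 → ⌈·⌉ = 519
j=8: r + 7k = 592.887666… → ⌈·⌉ = 593
j=9: r + 8k = 667.054333… → ⌈·⌉ = 668
j=10: r + 9k = 741.221 → ⌈·⌉ = 742
j=11: r + 10k = 815.387666… → ⌈·⌉ = 816
j=12: r + 11k = 889.554333… → ⌈·⌉ = 890
j=13: r + 12k = 963.721 → ⌈·⌉ = 964
j=14: r + 13k = 1037.887666… → ⌈·⌉ = 1038
j=15: r + 14k = 1112.054333… → ⌈·⌉ = 1113
j=16: r + 15k = 1186.221 → ⌈·⌉ = 1187
j=17: r + 16k = 1260.387666… → ⌈·⌉ = 1261
j=18: r + 17k = 1334.554333… → ⌈·⌉ = 1335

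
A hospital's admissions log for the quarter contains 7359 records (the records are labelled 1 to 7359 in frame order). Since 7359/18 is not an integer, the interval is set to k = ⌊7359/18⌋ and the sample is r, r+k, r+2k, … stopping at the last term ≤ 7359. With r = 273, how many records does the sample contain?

18

k = ⌊7359/18⌋ = 408
Achieved size = ⌊(7359 − 273)/408⌋ + 1 = ⌊7086/408⌋ + 1 = 17 + 1 = 18
(last selection: 273 + 17×408 = 7209 ≤ 7359; next would be 7617 > 7359)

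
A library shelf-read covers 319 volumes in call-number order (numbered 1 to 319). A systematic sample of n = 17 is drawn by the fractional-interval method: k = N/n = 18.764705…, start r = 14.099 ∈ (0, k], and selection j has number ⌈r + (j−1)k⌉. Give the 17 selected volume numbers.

15, 33, 52, 71, 90, 108, 127, 146, 165, 183, 202, 221, 240, 259, 277, 296, 315

j=1: r + 0k = 14.099 → ⌈·⌉ = 15
j=2: r + 1k = 32.863705… → ⌈·⌉ = 33
j=3: r + 2k = 51.628411… → ⌈·⌉ = 52
j=4: r + 3k = 70.393117… → ⌈·⌉ = 71
j=5: r + 4k = 89.157823… → ⌈·⌉ = 90
j=6: r + 5k = 107.922529… → ⌈·⌉ = 108
j=7: r + 6k = 126.687235… → ⌈·⌉ = 127
j=8: r + 7k = 145.451941… → ⌈·⌉ = 146
j=9: r + 8k = 164.216647… → ⌈·⌉ = 165
j=10: r + 9k = 182.981352… → ⌈·⌉ = 183
j=11: r + 10k = 201.746058… → ⌈·⌉ = 202
j=12: r + 11k = 220.510764… → ⌈·⌉ = 221
j=13: r + 12k = 239.275470… → ⌈·⌉ = 240
j=14: r + 13k = 258.040176… → ⌈·⌉ = 259
j=15: r + 14k = 276.804882… → ⌈·⌉ = 277
j=16: r + 15k = 295.569588… → ⌈·⌉ = 296
j=17: r + 16k = 314.334294… → ⌈·⌉ = 315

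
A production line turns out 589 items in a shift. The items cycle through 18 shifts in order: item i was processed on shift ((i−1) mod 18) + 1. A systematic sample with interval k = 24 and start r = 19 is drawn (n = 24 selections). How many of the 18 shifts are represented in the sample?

3

Consecutive selections differ by k = 24, so their shift numbers differ by 24 mod 18 = 6.
gcd(24, 18) = 6, so the sample visits 18/6 = 3 distinct residues mod 18.
Start 19 is shift 1; the shifts hit are 1, 7, 13.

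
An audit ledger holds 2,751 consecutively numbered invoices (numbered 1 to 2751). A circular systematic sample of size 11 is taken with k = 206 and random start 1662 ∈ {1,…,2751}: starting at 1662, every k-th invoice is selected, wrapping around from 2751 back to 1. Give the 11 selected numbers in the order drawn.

1662, 1868, 2074, 2280, 2486, 2692, 147, 353, 559, 765, 971

Selection 1: 1662
Selection 2: 1662 + 206 = 1868
Selection 3: 1868 + 206 = 2074
Selection 4: 2074 + 206 = 2280
Selection 5: 2280 + 206 = 2486
Selection 6: 2486 + 206 = 2692
Selection 7: 2692 + 206 = 2898 → 2898 − 2751 = 147
Selection 8: 147 + 206 = 353
Selection 9: 353 + 206 = 559
Selection 10: 559 + 206 = 765
Selection 11: 765 + 206 = 971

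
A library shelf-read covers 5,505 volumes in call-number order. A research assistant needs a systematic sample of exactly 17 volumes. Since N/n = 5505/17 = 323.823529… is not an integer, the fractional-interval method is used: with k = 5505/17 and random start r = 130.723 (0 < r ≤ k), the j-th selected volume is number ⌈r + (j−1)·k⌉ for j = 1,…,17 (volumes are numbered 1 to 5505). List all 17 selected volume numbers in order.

131, 455, 779, 1103, 1427, 1750, 2074, 2398, 2722, 3046, 3369, 3693, 4017, 4341, 4665, 4989, 5312

j=1: r + 0k = 130.723 → ⌈·⌉ = 131
j=2: r + 1k = 454.546529… → ⌈·⌉ = 455
j=3: r + 2k = 778.370058… → ⌈·⌉ = 779
j=4: r + 3k = 1102.193588… → ⌈·⌉ = 1103
j=5: r + 4k = 1426.017117… → ⌈·⌉ = 1427
j=6: r + 5k = 1749.840647… → ⌈·⌉ = 1750
j=7: r + 6k = 2073.664176… → ⌈·⌉ = 2074
j=8: r + 7k = 2397.487705… → ⌈·⌉ = 2398
j=9: r + 8k = 2721.311235… → ⌈·⌉ = 2722
j=10: r + 9k = 3045.134764… → ⌈·⌉ = 3046
j=11: r + 10k = 3368.958294… → ⌈·⌉ = 3369
j=12: r + 11k = 3692.781823… → ⌈·⌉ = 3693
j=13: r + 12k = 4016.605352… → ⌈·⌉ = 4017
j=14: r + 13k = 4340.428882… → ⌈·⌉ = 4341
j=15: r + 14k = 4664.252411… → ⌈·⌉ = 4665
j=16: r + 15k = 4988.075941… → ⌈·⌉ = 4989
j=17: r + 16k = 5311.899470… → ⌈·⌉ = 5312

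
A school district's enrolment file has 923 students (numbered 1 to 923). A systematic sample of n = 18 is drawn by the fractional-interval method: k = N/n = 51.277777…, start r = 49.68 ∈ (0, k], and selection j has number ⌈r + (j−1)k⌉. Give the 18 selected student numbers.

50, 101, 153, 204, 255, 307, 358, 409, 460, 512, 563, 614, 666, 717, 768, 819, 871, 922

j=1: r + 0k = 49.68 → ⌈·⌉ = 50
j=2: r + 1k = 100.957777… → ⌈·⌉ = 101
j=3: r + 2k = 152.235555… → ⌈·⌉ = 153
j=4: r + 3k = 203.513333… → ⌈·⌉ = 204
j=5: r + 4k = 254.791111… → ⌈·⌉ = 255
j=6: r + 5k = 306.068888… → ⌈·⌉ = 307
j=7: r + 6k = 357.346666… → ⌈·⌉ = 358
j=8: r + 7k = 408.624444… → ⌈·⌉ = 409
j=9: r + 8k = 459.902222… → ⌈·⌉ = 460
j=10: r + 9k = 511.18 → ⌈·⌉ = 512
j=11: r + 10k = 562.457777… → ⌈·⌉ = 563
j=12: r + 11k = 613.735555… → ⌈·⌉ = 614
j=13: r + 12k = 665.013333… → ⌈·⌉ = 666
j=14: r + 13k = 716.291111… → ⌈·⌉ = 717
j=15: r + 14k = 767.568888… → ⌈·⌉ = 768
j=16: r + 15k = 818.846666… → ⌈·⌉ = 819
j=17: r + 16k = 870.124444… → ⌈·⌉ = 871
j=18: r + 17k = 921.402222… → ⌈·⌉ = 922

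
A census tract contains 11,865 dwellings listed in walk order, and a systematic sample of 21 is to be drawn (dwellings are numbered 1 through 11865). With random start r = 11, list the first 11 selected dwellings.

k = N/n = 11865/21 = 565
dwelling 1: 11
dwelling 2: 11 + 565 = 576
dwelling 3: 576 + 565 = 1141
dwelling 4: 1141 + 565 = 1706
dwelling 5: 1706 + 565 = 2271
dwelling 6: 2271 + 565 = 2836
dwelling 7: 2836 + 565 = 3401
dwelling 8: 3401 + 565 = 3966
dwelling 9: 3966 + 565 = 4531
dwelling 10: 4531 + 565 = 5096
dwelling 11: 5096 + 565 = 5661

11, 576, 1141, 1706, 2271, 2836, 3401, 3966, 4531, 5096, 5661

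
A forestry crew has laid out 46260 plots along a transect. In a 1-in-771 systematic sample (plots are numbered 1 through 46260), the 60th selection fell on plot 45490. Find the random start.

k = 771
r = 45490 − (60−1)×771 = 45490 − 45489 = 1

1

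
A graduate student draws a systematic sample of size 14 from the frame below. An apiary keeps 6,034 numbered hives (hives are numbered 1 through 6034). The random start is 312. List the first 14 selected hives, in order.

312, 743, 1174, 1605, 2036, 2467, 2898, 3329, 3760, 4191, 4622, 5053, 5484, 5915

k = N/n = 6034/14 = 431
hive 1: 312
hive 2: 312 + 431 = 743
hive 3: 743 + 431 = 1174
hive 4: 1174 + 431 = 1605
hive 5: 1605 + 431 = 2036
hive 6: 2036 + 431 = 2467
hive 7: 2467 + 431 = 2898
hive 8: 2898 + 431 = 3329
hive 9: 3329 + 431 = 3760
hive 10: 3760 + 431 = 4191
hive 11: 4191 + 431 = 4622
hive 12: 4622 + 431 = 5053
hive 13: 5053 + 431 = 5484
hive 14: 5484 + 431 = 5915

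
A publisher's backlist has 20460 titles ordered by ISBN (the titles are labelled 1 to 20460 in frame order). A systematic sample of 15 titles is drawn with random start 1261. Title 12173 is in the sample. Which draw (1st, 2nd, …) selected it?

k = 20460/15 = 1364
position = (12173 − 1261)/1364 + 1 = 10912/1364 + 1 = 8 + 1 = 9

9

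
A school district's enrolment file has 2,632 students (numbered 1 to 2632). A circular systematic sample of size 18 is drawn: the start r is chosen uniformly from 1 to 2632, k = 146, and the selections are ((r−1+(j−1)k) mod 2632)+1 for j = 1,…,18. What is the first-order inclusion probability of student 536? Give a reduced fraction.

9/1316

For each position j, as r ranges over 1…2632 the j-th selection hits every student exactly once, so student 536 is selected for exactly 18 of the 2632 starts.
Inclusion probability = 18/2632 = 9/1316.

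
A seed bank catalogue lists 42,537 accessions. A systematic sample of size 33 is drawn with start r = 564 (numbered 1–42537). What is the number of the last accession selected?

k = 42537/33 = 1289
33rd selection = r + (33−1)·k = 564 + 32×1289 = 564 + 41248 = 41812

41812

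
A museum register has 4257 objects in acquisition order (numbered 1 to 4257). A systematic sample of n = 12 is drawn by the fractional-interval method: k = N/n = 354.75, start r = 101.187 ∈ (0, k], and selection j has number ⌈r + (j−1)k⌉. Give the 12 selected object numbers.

102, 456, 811, 1166, 1521, 1875, 2230, 2585, 2940, 3294, 3649, 4004

j=1: r + 0k = 101.187 → ⌈·⌉ = 102
j=2: r + 1k = 455.937 → ⌈·⌉ = 456
j=3: r + 2k = 810.687 → ⌈·⌉ = 811
j=4: r + 3k = 1165.437 → ⌈·⌉ = 1166
j=5: r + 4k = 1520.187 → ⌈·⌉ = 1521
j=6: r + 5k = 1874.937 → ⌈·⌉ = 1875
j=7: r + 6k = 2229.687 → ⌈·⌉ = 2230
j=8: r + 7k = 2584.437 → ⌈·⌉ = 2585
j=9: r + 8k = 2939.187 → ⌈·⌉ = 2940
j=10: r + 9k = 3293.937 → ⌈·⌉ = 3294
j=11: r + 10k = 3648.687 → ⌈·⌉ = 3649
j=12: r + 11k = 4003.437 → ⌈·⌉ = 4004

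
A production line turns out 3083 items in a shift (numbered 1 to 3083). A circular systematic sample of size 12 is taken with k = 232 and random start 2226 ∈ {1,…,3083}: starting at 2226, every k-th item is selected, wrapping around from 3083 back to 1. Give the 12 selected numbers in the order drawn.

Selection 1: 2226
Selection 2: 2226 + 232 = 2458
Selection 3: 2458 + 232 = 2690
Selection 4: 2690 + 232 = 2922
Selection 5: 2922 + 232 = 3154 → 3154 − 3083 = 71
Selection 6: 71 + 232 = 303
Selection 7: 303 + 232 = 535
Selection 8: 535 + 232 = 767
Selection 9: 767 + 232 = 999
Selection 10: 999 + 232 = 1231
Selection 11: 1231 + 232 = 1463
Selection 12: 1463 + 232 = 1695

2226, 2458, 2690, 2922, 71, 303, 535, 767, 999, 1231, 1463, 1695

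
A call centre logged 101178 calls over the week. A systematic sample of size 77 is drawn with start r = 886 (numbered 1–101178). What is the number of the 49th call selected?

63958

k = 101178/77 = 1314
49th selection = r + (49−1)·k = 886 + 48×1314 = 886 + 63072 = 63958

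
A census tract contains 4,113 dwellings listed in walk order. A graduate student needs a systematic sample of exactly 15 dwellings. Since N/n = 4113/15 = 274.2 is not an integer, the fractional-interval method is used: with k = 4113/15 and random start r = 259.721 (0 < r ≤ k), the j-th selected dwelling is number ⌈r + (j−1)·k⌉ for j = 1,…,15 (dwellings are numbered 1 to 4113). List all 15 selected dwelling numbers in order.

260, 534, 809, 1083, 1357, 1631, 1905, 2180, 2454, 2728, 3002, 3276, 3551, 3825, 4099

j=1: r + 0k = 259.721 → ⌈·⌉ = 260
j=2: r + 1k = 533.921 → ⌈·⌉ = 534
j=3: r + 2k = 808.121 → ⌈·⌉ = 809
j=4: r + 3k = 1082.321 → ⌈·⌉ = 1083
j=5: r + 4k = 1356.521 → ⌈·⌉ = 1357
j=6: r + 5k = 1630.721 → ⌈·⌉ = 1631
j=7: r + 6k = 1904.921 → ⌈·⌉ = 1905
j=8: r + 7k = 2179.121 → ⌈·⌉ = 2180
j=9: r + 8k = 2453.321 → ⌈·⌉ = 2454
j=10: r + 9k = 2727.521 → ⌈·⌉ = 2728
j=11: r + 10k = 3001.721 → ⌈·⌉ = 3002
j=12: r + 11k = 3275.921 → ⌈·⌉ = 3276
j=13: r + 12k = 3550.121 → ⌈·⌉ = 3551
j=14: r + 13k = 3824.321 → ⌈·⌉ = 3825
j=15: r + 14k = 4098.521 → ⌈·⌉ = 4099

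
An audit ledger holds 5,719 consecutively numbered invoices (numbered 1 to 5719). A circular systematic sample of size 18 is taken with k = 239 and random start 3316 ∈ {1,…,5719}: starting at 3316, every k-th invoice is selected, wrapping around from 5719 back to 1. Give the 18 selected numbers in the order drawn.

Selection 1: 3316
Selection 2: 3316 + 239 = 3555
Selection 3: 3555 + 239 = 3794
Selection 4: 3794 + 239 = 4033
Selection 5: 4033 + 239 = 4272
Selection 6: 4272 + 239 = 4511
Selection 7: 4511 + 239 = 4750
Selection 8: 4750 + 239 = 4989
Selection 9: 4989 + 239 = 5228
Selection 10: 5228 + 239 = 5467
Selection 11: 5467 + 239 = 5706
Selection 12: 5706 + 239 = 5945 → 5945 − 5719 = 226
Selection 13: 226 + 239 = 465
Selection 14: 465 + 239 = 704
Selection 15: 704 + 239 = 943
Selection 16: 943 + 239 = 1182
Selection 17: 1182 + 239 = 1421
Selection 18: 1421 + 239 = 1660

3316, 3555, 3794, 4033, 4272, 4511, 4750, 4989, 5228, 5467, 5706, 226, 465, 704, 943, 1182, 1421, 1660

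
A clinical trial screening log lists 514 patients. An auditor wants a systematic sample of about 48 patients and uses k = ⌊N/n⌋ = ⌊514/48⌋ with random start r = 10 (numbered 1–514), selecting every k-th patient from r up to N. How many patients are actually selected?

51

k = ⌊514/48⌋ = 10
Achieved size = ⌊(514 − 10)/10⌋ + 1 = ⌊504/10⌋ + 1 = 50 + 1 = 51
(last selection: 10 + 50×10 = 510 ≤ 514; next would be 520 > 514)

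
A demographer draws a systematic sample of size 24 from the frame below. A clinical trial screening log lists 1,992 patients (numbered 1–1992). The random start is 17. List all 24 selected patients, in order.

17, 100, 183, 266, 349, 432, 515, 598, 681, 764, 847, 930, 1013, 1096, 1179, 1262, 1345, 1428, 1511, 1594, 1677, 1760, 1843, 1926

k = N/n = 1992/24 = 83
patient 1: 17
patient 2: 17 + 83 = 100
patient 3: 100 + 83 = 183
patient 4: 183 + 83 = 266
patient 5: 266 + 83 = 349
patient 6: 349 + 83 = 432
patient 7: 432 + 83 = 515
patient 8: 515 + 83 = 598
patient 9: 598 + 83 = 681
patient 10: 681 + 83 = 764
patient 11: 764 + 83 = 847
patient 12: 847 + 83 = 930
patient 13: 930 + 83 = 1013
patient 14: 1013 + 83 = 1096
patient 15: 1096 + 83 = 1179
patient 16: 1179 + 83 = 1262
patient 17: 1262 + 83 = 1345
patient 18: 1345 + 83 = 1428
patient 19: 1428 + 83 = 1511
patient 20: 1511 + 83 = 1594
patient 21: 1594 + 83 = 1677
patient 22: 1677 + 83 = 1760
patient 23: 1760 + 83 = 1843
patient 24: 1843 + 83 = 1926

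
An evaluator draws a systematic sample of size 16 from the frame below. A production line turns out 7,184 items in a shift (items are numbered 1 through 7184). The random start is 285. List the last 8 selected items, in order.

3877, 4326, 4775, 5224, 5673, 6122, 6571, 7020

k = N/n = 7184/16 = 449
9th selection = 285 + 8×449 = 3877
10th: 3877 + 449 = 4326
11th: 4326 + 449 = 4775
12th: 4775 + 449 = 5224
13th: 5224 + 449 = 5673
14th: 5673 + 449 = 6122
15th: 6122 + 449 = 6571
16th: 6571 + 449 = 7020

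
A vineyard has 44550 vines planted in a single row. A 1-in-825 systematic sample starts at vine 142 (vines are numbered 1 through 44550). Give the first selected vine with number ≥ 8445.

k = 825
Steps past start: ⌈(8445 − 142)/825⌉ = ⌈8303/825⌉ = 11
Selected vine: 142 + 11×825 = 9217

9217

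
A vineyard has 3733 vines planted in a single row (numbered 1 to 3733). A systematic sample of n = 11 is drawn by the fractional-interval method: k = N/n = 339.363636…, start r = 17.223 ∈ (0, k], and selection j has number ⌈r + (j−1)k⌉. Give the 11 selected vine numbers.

18, 357, 696, 1036, 1375, 1715, 2054, 2393, 2733, 3072, 3411

j=1: r + 0k = 17.223 → ⌈·⌉ = 18
j=2: r + 1k = 356.586636… → ⌈·⌉ = 357
j=3: r + 2k = 695.950272… → ⌈·⌉ = 696
j=4: r + 3k = 1035.313909… → ⌈·⌉ = 1036
j=5: r + 4k = 1374.677545… → ⌈·⌉ = 1375
j=6: r + 5k = 1714.041181… → ⌈·⌉ = 1715
j=7: r + 6k = 2053.404818… → ⌈·⌉ = 2054
j=8: r + 7k = 2392.768454… → ⌈·⌉ = 2393
j=9: r + 8k = 2732.132090… → ⌈·⌉ = 2733
j=10: r + 9k = 3071.495727… → ⌈·⌉ = 3072
j=11: r + 10k = 3410.859363… → ⌈·⌉ = 3411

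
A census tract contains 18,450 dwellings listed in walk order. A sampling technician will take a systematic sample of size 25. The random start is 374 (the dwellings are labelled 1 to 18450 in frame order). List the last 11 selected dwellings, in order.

10706, 11444, 12182, 12920, 13658, 14396, 15134, 15872, 16610, 17348, 18086

k = N/n = 18450/25 = 738
15th selection = 374 + 14×738 = 10706
16th: 10706 + 738 = 11444
17th: 11444 + 738 = 12182
18th: 12182 + 738 = 12920
19th: 12920 + 738 = 13658
20th: 13658 + 738 = 14396
21st: 14396 + 738 = 15134
22nd: 15134 + 738 = 15872
23rd: 15872 + 738 = 16610
24th: 16610 + 738 = 17348
25th: 17348 + 738 = 18086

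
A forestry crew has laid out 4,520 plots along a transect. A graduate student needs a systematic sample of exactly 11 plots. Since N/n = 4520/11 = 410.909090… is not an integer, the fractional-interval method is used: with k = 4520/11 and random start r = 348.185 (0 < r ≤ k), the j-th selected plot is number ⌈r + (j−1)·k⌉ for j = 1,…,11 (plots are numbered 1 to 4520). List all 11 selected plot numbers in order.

j=1: r + 0k = 348.185 → ⌈·⌉ = 349
j=2: r + 1k = 759.094090… → ⌈·⌉ = 760
j=3: r + 2k = 1170.003181… → ⌈·⌉ = 1171
j=4: r + 3k = 1580.912272… → ⌈·⌉ = 1581
j=5: r + 4k = 1991.821363… → ⌈·⌉ = 1992
j=6: r + 5k = 2402.730454… → ⌈·⌉ = 2403
j=7: r + 6k = 2813.639545… → ⌈·⌉ = 2814
j=8: r + 7k = 3224.548636… → ⌈·⌉ = 3225
j=9: r + 8k = 3635.457727… → ⌈·⌉ = 3636
j=10: r + 9k = 4046.366818… → ⌈·⌉ = 4047
j=11: r + 10k = 4457.275909… → ⌈·⌉ = 4458

349, 760, 1171, 1581, 1992, 2403, 2814, 3225, 3636, 4047, 4458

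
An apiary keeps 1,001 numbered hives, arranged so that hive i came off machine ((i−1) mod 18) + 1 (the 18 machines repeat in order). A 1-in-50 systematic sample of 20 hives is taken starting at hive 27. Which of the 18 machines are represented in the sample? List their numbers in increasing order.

Consecutive selections differ by k = 50, so their machine numbers differ by 50 mod 18 = 14.
gcd(50, 18) = 2, so the sample visits 18/2 = 9 distinct residues mod 18.
Start 27 is machine 9; the machines hit are 1, 3, 5, 7, 9, 11, 13, 15, 17.

1, 3, 5, 7, 9, 11, 13, 15, 17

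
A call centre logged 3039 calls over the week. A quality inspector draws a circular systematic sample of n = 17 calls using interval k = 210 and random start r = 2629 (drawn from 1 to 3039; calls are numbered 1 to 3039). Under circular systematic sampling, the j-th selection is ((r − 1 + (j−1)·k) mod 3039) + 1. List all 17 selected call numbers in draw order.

Selection 1: 2629
Selection 2: 2629 + 210 = 2839
Selection 3: 2839 + 210 = 3049 → 3049 − 3039 = 10
Selection 4: 10 + 210 = 220
Selection 5: 220 + 210 = 430
Selection 6: 430 + 210 = 640
Selection 7: 640 + 210 = 850
Selection 8: 850 + 210 = 1060
Selection 9: 1060 + 210 = 1270
Selection 10: 1270 + 210 = 1480
Selection 11: 1480 + 210 = 1690
Selection 12: 1690 + 210 = 1900
Selection 13: 1900 + 210 = 2110
Selection 14: 2110 + 210 = 2320
Selection 15: 2320 + 210 = 2530
Selection 16: 2530 + 210 = 2740
Selection 17: 2740 + 210 = 2950

2629, 2839, 10, 220, 430, 640, 850, 1060, 1270, 1480, 1690, 1900, 2110, 2320, 2530, 2740, 2950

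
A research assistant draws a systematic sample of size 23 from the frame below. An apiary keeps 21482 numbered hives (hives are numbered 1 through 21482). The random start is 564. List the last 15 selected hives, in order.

8036, 8970, 9904, 10838, 11772, 12706, 13640, 14574, 15508, 16442, 17376, 18310, 19244, 20178, 21112

k = N/n = 21482/23 = 934
9th selection = 564 + 8×934 = 8036
10th: 8036 + 934 = 8970
11th: 8970 + 934 = 9904
12th: 9904 + 934 = 10838
13th: 10838 + 934 = 11772
14th: 11772 + 934 = 12706
15th: 12706 + 934 = 13640
16th: 13640 + 934 = 14574
17th: 14574 + 934 = 15508
18th: 15508 + 934 = 16442
19th: 16442 + 934 = 17376
20th: 17376 + 934 = 18310
21st: 18310 + 934 = 19244
22nd: 19244 + 934 = 20178
23rd: 20178 + 934 = 21112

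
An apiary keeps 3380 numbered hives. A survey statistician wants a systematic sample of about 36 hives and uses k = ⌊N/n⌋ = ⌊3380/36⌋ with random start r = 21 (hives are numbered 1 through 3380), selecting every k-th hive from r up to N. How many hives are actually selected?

k = ⌊3380/36⌋ = 93
Achieved size = ⌊(3380 − 21)/93⌋ + 1 = ⌊3359/93⌋ + 1 = 36 + 1 = 37
(last selection: 21 + 36×93 = 3369 ≤ 3380; next would be 3462 > 3380)

37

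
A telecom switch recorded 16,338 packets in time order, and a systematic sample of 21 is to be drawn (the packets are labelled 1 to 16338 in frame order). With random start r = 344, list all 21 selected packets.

344, 1122, 1900, 2678, 3456, 4234, 5012, 5790, 6568, 7346, 8124, 8902, 9680, 10458, 11236, 12014, 12792, 13570, 14348, 15126, 15904

k = N/n = 16338/21 = 778
packet 1: 344
packet 2: 344 + 778 = 1122
packet 3: 1122 + 778 = 1900
packet 4: 1900 + 778 = 2678
packet 5: 2678 + 778 = 3456
packet 6: 3456 + 778 = 4234
packet 7: 4234 + 778 = 5012
packet 8: 5012 + 778 = 5790
packet 9: 5790 + 778 = 6568
packet 10: 6568 + 778 = 7346
packet 11: 7346 + 778 = 8124
packet 12: 8124 + 778 = 8902
packet 13: 8902 + 778 = 9680
packet 14: 9680 + 778 = 10458
packet 15: 10458 + 778 = 11236
packet 16: 11236 + 778 = 12014
packet 17: 12014 + 778 = 12792
packet 18: 12792 + 778 = 13570
packet 19: 13570 + 778 = 14348
packet 20: 14348 + 778 = 15126
packet 21: 15126 + 778 = 15904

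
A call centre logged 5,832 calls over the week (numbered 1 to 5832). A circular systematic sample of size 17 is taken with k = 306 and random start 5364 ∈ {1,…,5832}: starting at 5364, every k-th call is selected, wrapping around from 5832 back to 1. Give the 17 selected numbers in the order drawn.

Selection 1: 5364
Selection 2: 5364 + 306 = 5670
Selection 3: 5670 + 306 = 5976 → 5976 − 5832 = 144
Selection 4: 144 + 306 = 450
Selection 5: 450 + 306 = 756
Selection 6: 756 + 306 = 1062
Selection 7: 1062 + 306 = 1368
Selection 8: 1368 + 306 = 1674
Selection 9: 1674 + 306 = 1980
Selection 10: 1980 + 306 = 2286
Selection 11: 2286 + 306 = 2592
Selection 12: 2592 + 306 = 2898
Selection 13: 2898 + 306 = 3204
Selection 14: 3204 + 306 = 3510
Selection 15: 3510 + 306 = 3816
Selection 16: 3816 + 306 = 4122
Selection 17: 4122 + 306 = 4428

5364, 5670, 144, 450, 756, 1062, 1368, 1674, 1980, 2286, 2592, 2898, 3204, 3510, 3816, 4122, 4428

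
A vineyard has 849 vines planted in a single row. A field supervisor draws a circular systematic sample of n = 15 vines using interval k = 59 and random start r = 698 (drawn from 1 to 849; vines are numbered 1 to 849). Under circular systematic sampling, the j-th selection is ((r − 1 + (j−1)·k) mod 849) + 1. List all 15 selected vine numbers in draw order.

698, 757, 816, 26, 85, 144, 203, 262, 321, 380, 439, 498, 557, 616, 675

Selection 1: 698
Selection 2: 698 + 59 = 757
Selection 3: 757 + 59 = 816
Selection 4: 816 + 59 = 875 → 875 − 849 = 26
Selection 5: 26 + 59 = 85
Selection 6: 85 + 59 = 144
Selection 7: 144 + 59 = 203
Selection 8: 203 + 59 = 262
Selection 9: 262 + 59 = 321
Selection 10: 321 + 59 = 380
Selection 11: 380 + 59 = 439
Selection 12: 439 + 59 = 498
Selection 13: 498 + 59 = 557
Selection 14: 557 + 59 = 616
Selection 15: 616 + 59 = 675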